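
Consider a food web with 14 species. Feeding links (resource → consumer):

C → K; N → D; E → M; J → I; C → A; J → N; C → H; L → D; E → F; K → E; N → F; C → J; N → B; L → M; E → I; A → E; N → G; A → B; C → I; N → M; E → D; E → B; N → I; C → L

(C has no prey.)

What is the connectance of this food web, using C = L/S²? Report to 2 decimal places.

The web has S = 14 species and L = 24 feeding links.
C = L / S² = 24 / 196 = 0.1224 ≈ 0.12.

C = 0.12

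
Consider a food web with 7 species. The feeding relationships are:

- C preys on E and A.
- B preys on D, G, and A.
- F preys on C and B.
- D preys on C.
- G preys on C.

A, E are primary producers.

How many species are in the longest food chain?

5 species

One longest chain: A → C → G → B → F.
It has 5 species and 4 links.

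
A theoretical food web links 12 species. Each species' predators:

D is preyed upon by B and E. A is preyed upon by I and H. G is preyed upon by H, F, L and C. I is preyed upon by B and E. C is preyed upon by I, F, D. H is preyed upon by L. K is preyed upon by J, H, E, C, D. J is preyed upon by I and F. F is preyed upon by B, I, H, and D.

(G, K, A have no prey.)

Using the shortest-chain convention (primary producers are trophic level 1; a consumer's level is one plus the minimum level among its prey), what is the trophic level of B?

Trophic level 3

A is a producer → level 1.
I eats A → level 2.
B eats I → level 3.
No prey of B is below level 2, so 3 is the minimum.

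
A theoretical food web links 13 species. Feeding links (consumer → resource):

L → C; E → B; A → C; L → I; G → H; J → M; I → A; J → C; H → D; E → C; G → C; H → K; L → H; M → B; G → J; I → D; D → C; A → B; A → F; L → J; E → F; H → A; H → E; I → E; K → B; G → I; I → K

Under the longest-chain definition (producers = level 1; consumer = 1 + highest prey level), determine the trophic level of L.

Trophic level 4

B is a producer → level 1.
K eats B → level 2.
I eats K (level 2); other prey at levels: D 2, E 2, A 2 → level 3.
L eats I (level 3); other prey at levels: C 1, J 3, H 3 → level 4.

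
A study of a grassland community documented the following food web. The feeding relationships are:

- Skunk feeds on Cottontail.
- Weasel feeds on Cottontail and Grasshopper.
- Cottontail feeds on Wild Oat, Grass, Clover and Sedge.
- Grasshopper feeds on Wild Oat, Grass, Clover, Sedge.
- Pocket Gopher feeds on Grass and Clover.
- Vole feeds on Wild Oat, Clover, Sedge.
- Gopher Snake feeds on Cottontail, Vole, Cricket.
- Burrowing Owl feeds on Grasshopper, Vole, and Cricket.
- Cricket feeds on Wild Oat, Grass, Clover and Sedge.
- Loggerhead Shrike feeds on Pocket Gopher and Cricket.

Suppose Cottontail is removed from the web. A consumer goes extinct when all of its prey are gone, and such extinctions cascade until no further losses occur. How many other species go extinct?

Remove Cottontail.
Round 1: Skunk (all prey gone) → extinct.
No further losses. Total secondary extinctions: 1.

1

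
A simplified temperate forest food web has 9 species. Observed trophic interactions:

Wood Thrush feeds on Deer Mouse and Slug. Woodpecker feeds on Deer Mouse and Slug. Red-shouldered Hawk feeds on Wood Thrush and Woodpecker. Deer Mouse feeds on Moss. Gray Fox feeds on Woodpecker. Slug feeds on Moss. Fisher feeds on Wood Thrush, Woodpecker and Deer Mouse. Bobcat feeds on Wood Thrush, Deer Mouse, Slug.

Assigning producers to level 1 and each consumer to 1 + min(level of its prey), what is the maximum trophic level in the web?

Producers (level 1): Moss.
Following each consumer down to its lowest-level prey: Moss → Slug → Wood Thrush → Red-shouldered Hawk (levels 1 through 4).
All prey of Red-shouldered Hawk (Wood Thrush 3, Woodpecker 3) are at level 3 or above, so Red-shouldered Hawk is at level 1 + 3 = 4.
Every consumer has at least one prey at level 3 or below, so none exceeds level 4.

4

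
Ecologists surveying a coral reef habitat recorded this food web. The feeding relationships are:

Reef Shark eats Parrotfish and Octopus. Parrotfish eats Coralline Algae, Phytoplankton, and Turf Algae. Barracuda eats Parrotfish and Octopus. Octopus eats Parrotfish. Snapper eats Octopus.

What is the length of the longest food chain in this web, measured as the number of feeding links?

One longest chain: Coralline Algae → Parrotfish → Octopus → Reef Shark.
It has 4 species and 3 links.

3 links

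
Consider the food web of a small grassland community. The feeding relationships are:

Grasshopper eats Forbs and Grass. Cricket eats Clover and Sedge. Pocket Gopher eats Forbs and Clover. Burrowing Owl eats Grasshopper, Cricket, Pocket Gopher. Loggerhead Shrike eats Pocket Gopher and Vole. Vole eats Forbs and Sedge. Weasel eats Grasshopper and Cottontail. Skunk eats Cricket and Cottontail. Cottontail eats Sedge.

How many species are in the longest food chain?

One longest chain: Forbs → Grasshopper → Burrowing Owl.
It has 3 species and 2 links.

3 species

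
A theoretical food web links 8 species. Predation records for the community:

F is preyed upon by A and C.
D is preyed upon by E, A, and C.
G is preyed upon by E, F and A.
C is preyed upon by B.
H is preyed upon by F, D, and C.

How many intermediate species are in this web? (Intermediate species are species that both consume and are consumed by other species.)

3

Intermediate species (has both prey and predators): F, D, C.
Count: 3.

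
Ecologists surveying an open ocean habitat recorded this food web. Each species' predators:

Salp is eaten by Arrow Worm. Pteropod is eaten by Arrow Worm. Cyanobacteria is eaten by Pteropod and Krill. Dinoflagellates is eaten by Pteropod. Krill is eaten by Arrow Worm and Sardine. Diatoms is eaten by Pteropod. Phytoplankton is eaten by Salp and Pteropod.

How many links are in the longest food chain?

2 links

One longest chain: Phytoplankton → Pteropod → Arrow Worm.
It has 3 species and 2 links.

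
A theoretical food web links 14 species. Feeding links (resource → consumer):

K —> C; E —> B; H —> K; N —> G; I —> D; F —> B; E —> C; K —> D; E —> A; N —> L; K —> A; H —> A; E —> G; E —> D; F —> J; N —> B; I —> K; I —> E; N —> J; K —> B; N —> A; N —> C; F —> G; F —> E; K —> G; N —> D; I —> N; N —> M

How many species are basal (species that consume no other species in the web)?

3

Basal species (no prey listed): F, H, I.
Count: 3.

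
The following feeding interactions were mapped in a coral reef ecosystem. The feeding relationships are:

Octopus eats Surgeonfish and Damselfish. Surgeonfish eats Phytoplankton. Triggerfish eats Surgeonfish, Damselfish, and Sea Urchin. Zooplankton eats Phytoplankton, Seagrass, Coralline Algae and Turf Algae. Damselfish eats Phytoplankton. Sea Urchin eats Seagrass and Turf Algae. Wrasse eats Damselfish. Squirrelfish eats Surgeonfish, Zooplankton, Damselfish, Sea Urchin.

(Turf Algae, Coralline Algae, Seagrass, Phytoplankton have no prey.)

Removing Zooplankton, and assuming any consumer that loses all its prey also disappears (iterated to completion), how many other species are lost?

0

Remove Zooplankton.
Every predator of it retains at least one other prey: Squirrelfish still has Damselfish, Surgeonfish, Sea Urchin.
No consumer loses all prey, so no secondary extinctions occur.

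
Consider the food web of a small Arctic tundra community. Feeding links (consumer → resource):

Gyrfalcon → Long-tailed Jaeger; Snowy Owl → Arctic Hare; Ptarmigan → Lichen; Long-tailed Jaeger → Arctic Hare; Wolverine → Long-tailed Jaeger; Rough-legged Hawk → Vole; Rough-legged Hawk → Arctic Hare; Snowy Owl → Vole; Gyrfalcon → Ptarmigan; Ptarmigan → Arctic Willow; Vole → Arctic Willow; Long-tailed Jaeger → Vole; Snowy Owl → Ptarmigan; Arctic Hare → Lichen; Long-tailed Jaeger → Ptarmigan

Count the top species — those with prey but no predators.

Top species (has prey, but nothing eats it): Rough-legged Hawk, Snowy Owl, Gyrfalcon, Wolverine.
Count: 4.

4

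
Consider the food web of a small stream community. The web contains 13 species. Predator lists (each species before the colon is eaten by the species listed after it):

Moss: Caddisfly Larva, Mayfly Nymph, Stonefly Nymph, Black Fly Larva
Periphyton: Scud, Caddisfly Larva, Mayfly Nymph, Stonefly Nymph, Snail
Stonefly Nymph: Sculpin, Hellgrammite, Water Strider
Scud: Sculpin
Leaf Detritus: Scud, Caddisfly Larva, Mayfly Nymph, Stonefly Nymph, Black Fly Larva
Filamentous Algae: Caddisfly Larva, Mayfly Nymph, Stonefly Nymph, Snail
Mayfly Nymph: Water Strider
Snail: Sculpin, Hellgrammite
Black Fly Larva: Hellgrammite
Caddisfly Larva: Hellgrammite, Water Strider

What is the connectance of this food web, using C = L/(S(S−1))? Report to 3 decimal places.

C = 0.179

The web has S = 13 species and L = 28 feeding links.
C = L / (S(S−1)) = 28 / 156 = 0.1795 ≈ 0.179.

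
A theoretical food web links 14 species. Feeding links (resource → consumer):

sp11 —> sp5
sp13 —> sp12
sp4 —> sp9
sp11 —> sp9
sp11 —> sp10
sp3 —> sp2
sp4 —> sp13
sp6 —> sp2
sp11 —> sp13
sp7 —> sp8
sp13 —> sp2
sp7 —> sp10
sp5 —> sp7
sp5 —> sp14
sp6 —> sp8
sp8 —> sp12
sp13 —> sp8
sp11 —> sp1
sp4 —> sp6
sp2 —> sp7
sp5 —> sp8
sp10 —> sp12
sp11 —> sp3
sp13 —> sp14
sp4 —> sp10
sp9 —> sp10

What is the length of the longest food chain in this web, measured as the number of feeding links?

One longest chain: sp4 → sp6 → sp2 → sp7 → sp8 → sp12.
It has 6 species and 5 links.

5 links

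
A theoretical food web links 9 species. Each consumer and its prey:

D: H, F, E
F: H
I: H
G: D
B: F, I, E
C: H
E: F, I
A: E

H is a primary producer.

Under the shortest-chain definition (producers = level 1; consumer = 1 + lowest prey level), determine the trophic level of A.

Trophic level 4

H is a producer → level 1.
F eats H → level 2.
E eats F → level 3.
A eats E → level 4.
No prey of A is below level 3, so 4 is the minimum.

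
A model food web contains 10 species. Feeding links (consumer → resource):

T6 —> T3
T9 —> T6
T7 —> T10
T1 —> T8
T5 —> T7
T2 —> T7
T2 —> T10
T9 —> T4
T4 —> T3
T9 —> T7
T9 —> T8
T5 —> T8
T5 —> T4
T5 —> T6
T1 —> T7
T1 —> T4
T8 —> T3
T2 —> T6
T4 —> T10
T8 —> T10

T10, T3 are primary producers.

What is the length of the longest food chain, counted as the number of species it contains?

One longest chain: T10 → T4 → T1.
It has 3 species and 2 links.

3 species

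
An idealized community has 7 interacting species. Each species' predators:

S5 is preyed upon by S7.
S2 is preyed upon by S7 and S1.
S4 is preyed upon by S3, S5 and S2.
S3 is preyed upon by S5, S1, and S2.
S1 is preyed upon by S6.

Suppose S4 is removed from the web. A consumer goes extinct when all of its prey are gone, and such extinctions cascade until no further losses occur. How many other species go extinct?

6

Remove S4.
Round 1: S3 (all prey gone) → extinct.
Round 2: S2 (all prey gone), S5 (all prey gone) → extinct.
Round 3: S1 (all prey gone), S7 (all prey gone) → extinct.
Round 4: S6 (all prey gone) → extinct.
No further losses. Total secondary extinctions: 6.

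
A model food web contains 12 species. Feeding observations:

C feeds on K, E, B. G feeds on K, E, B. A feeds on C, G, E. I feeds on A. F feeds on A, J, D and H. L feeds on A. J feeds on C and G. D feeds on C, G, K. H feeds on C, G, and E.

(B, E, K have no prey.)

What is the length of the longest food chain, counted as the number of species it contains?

One longest chain: B → C → A → I.
It has 4 species and 3 links.

4 species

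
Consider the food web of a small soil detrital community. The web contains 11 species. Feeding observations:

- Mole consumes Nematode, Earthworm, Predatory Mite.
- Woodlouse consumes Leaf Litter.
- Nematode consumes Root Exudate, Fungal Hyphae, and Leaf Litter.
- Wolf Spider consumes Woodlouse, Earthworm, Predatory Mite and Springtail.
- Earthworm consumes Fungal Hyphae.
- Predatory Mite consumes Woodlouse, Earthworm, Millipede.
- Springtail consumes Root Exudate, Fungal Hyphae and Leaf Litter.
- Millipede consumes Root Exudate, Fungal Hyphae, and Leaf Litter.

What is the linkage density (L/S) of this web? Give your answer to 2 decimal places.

There are L = 21 links among S = 11 species.
L/S = 21/11 = 1.9091 ≈ 1.91.

L/S = 1.91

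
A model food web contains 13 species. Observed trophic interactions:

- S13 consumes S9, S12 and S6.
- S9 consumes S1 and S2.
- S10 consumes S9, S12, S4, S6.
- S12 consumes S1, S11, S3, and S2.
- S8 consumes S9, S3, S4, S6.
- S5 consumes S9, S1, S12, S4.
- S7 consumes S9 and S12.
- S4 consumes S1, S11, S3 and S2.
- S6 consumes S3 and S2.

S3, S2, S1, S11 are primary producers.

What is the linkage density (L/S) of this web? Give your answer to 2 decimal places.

L/S = 2.23

There are L = 29 links among S = 13 species.
L/S = 29/13 = 2.2308 ≈ 2.23.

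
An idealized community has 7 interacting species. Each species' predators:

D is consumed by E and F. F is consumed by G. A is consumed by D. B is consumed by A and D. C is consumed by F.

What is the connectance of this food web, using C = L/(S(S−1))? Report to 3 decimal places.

The web has S = 7 species and L = 7 feeding links.
C = L / (S(S−1)) = 7 / 42 = 0.1667 ≈ 0.167.

C = 0.167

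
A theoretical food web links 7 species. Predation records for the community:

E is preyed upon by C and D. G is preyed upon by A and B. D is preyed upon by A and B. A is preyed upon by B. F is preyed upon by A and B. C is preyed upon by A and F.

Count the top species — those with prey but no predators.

Top species (has prey, but nothing eats it): B.
Count: 1.

1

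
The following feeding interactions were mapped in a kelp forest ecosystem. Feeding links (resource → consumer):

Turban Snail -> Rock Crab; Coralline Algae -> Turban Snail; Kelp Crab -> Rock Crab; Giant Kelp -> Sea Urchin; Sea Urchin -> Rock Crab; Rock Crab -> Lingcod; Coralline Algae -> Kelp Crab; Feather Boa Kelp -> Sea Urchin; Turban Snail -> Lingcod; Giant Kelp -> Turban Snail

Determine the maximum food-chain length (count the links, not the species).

One longest chain: Coralline Algae → Kelp Crab → Rock Crab → Lingcod.
It has 4 species and 3 links.

3 links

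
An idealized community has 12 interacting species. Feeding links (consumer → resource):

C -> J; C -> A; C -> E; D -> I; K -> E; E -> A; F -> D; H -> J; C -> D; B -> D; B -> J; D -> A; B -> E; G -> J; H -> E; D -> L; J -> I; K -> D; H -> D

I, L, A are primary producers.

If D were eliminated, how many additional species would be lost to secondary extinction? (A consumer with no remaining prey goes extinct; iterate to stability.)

1

Remove D.
Round 1: F (all prey gone) → extinct.
No further losses. Total secondary extinctions: 1.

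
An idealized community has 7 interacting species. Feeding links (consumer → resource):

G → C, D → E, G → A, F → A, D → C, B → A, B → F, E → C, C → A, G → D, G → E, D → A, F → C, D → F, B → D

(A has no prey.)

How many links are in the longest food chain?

4 links

One longest chain: A → C → E → D → B.
It has 5 species and 4 links.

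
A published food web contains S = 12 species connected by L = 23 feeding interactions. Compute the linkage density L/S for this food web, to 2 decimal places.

There are L = 23 links among S = 12 species.
L/S = 23/12 = 1.9167 ≈ 1.92.

L/S = 1.92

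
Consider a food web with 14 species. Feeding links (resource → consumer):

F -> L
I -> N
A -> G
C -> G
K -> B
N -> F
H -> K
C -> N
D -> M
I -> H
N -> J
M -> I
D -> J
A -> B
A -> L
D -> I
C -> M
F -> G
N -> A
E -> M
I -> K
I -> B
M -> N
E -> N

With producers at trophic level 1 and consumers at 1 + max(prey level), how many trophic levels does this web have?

Producers (level 1): D, E, C.
D → M → I → N → A → G gives G level 6.
No species has a prey at level 6, so no species reaches level 7.

6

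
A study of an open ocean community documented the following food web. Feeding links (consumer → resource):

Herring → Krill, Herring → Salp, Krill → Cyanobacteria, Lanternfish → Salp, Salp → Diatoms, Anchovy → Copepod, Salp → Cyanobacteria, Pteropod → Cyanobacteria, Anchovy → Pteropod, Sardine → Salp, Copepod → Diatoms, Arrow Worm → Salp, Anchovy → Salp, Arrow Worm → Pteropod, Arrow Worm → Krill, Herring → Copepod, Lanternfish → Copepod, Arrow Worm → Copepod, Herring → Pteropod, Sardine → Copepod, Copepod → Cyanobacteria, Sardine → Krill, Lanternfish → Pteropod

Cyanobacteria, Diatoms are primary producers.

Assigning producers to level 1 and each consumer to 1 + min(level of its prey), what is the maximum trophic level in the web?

3

Producers (level 1): Cyanobacteria, Diatoms.
Following each consumer down to its lowest-level prey: Cyanobacteria → Copepod → Arrow Worm (levels 1 through 3).
All prey of Arrow Worm (Copepod 2, Pteropod 2, Krill 2, Salp 2) are at level 2 or above, so Arrow Worm is at level 1 + 2 = 3.
Every consumer has at least one prey at level 2 or below, so none exceeds level 3.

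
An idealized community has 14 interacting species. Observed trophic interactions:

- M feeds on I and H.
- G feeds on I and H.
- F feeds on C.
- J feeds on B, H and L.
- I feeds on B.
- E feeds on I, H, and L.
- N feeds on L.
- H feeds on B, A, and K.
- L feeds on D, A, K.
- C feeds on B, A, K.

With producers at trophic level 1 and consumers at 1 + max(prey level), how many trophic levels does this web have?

3

Producers (level 1): K, D, B, A.
B → I → G gives G level 3.
No species has a prey at level 3, so no species reaches level 4.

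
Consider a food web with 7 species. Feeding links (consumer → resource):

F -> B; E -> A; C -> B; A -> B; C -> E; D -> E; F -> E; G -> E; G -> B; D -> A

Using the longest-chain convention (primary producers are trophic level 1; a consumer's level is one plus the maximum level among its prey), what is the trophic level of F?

Trophic level 4

B is a producer → level 1.
A eats B → level 2.
E eats A → level 3.
F eats E (level 3); other prey at levels: B 1 → level 4.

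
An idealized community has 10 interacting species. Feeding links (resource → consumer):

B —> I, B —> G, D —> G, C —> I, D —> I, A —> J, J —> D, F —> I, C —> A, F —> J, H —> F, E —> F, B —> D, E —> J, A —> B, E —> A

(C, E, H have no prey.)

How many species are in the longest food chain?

5 species

One longest chain: C → A → J → D → I.
It has 5 species and 4 links.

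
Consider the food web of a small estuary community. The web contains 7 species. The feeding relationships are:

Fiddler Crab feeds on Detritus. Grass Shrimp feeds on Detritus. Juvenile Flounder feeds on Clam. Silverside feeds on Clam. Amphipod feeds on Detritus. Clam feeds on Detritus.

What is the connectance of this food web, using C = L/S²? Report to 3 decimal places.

The web has S = 7 species and L = 6 feeding links.
C = L / S² = 6 / 49 = 0.1224 ≈ 0.122.

C = 0.122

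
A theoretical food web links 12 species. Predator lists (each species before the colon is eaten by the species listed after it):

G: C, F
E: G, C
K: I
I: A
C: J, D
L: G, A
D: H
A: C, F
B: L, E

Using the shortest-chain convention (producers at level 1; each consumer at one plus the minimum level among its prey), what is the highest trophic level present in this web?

Producers (level 1): K, B.
Following each consumer down to its lowest-level prey: B → E → C → D → H (levels 1 through 5).
All prey of H (D 4) are at level 4 or above, so H is at level 1 + 4 = 5.
Every consumer has at least one prey at level 4 or below, so none exceeds level 5.

5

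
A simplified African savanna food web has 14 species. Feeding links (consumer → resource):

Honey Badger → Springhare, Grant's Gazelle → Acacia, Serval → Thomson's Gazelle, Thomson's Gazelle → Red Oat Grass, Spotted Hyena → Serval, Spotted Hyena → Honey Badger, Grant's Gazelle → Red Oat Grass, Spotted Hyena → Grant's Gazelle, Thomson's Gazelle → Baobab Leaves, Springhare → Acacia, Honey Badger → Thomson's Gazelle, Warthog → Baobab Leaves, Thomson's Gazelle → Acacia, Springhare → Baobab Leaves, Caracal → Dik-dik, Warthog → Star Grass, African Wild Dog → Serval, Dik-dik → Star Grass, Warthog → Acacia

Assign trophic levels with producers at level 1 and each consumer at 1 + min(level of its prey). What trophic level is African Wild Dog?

Red Oat Grass is a producer → level 1.
Thomson's Gazelle eats Red Oat Grass → level 2.
Serval eats Thomson's Gazelle → level 3.
African Wild Dog eats Serval → level 4.
No prey of African Wild Dog is below level 3, so 4 is the minimum.

Trophic level 4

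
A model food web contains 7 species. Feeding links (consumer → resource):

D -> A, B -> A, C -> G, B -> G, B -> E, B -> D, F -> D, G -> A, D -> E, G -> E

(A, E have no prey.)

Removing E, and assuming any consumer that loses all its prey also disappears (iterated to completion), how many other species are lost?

Remove E.
Every predator of it retains at least one other prey: D still has A; G still has A; B still has A, D, G.
No consumer loses all prey, so no secondary extinctions occur.

0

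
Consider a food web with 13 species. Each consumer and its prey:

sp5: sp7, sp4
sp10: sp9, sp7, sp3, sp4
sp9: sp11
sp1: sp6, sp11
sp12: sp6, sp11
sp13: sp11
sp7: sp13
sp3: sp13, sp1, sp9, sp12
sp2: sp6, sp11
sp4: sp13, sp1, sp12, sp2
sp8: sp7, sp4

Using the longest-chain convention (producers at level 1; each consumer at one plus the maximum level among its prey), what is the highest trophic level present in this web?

4

Producers (level 1): sp6, sp11.
sp11 → sp13 → sp3 → sp10 gives sp10 level 4.
No species has a prey at level 4, so no species reaches level 5.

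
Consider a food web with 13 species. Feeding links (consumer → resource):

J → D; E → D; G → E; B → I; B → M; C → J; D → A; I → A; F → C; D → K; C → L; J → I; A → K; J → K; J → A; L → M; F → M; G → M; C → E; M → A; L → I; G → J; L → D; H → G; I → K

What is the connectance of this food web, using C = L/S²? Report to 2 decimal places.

C = 0.15

The web has S = 13 species and L = 25 feeding links.
C = L / S² = 25 / 169 = 0.1479 ≈ 0.15.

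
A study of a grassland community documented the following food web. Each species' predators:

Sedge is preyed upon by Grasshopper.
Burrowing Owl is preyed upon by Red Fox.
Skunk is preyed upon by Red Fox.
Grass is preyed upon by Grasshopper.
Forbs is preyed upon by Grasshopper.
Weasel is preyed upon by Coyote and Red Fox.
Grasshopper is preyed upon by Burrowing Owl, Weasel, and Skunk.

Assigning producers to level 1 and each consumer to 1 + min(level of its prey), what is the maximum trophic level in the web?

Producers (level 1): Grass, Sedge, Forbs.
Following each consumer down to its lowest-level prey: Grass → Grasshopper → Weasel → Coyote (levels 1 through 4).
All prey of Coyote (Weasel 3) are at level 3 or above, so Coyote is at level 1 + 3 = 4.
Every consumer has at least one prey at level 3 or below, so none exceeds level 4.

4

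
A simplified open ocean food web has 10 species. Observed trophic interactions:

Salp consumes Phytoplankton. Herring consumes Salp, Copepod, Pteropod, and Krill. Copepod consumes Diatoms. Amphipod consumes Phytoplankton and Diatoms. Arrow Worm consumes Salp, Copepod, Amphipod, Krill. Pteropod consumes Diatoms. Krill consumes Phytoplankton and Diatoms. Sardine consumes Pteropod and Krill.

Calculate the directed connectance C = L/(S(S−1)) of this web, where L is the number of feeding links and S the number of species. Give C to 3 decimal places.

C = 0.189

The web has S = 10 species and L = 17 feeding links.
C = L / (S(S−1)) = 17 / 90 = 0.1889 ≈ 0.189.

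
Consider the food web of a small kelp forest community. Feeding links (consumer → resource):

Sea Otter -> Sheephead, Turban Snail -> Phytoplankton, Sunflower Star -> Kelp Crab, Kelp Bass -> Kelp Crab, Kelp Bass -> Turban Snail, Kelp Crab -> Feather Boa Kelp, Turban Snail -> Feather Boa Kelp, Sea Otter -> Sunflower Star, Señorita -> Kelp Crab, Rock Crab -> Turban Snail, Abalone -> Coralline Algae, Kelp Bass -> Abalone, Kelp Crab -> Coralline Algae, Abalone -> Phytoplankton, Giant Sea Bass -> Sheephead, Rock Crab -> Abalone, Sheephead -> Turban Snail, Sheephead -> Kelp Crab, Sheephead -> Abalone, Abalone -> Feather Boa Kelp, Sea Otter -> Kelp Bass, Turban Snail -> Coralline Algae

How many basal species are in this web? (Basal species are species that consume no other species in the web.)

3

Basal species (no prey listed): Phytoplankton, Feather Boa Kelp, Coralline Algae.
Count: 3.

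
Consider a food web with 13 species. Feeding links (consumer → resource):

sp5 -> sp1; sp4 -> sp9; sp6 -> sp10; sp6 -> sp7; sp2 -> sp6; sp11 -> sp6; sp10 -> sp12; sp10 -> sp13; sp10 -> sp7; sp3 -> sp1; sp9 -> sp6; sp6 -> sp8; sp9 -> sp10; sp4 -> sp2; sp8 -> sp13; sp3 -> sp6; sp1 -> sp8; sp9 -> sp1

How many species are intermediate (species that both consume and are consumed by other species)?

6

Intermediate species (has both prey and predators): sp8, sp10, sp1, sp6, sp2, sp9.
Count: 6.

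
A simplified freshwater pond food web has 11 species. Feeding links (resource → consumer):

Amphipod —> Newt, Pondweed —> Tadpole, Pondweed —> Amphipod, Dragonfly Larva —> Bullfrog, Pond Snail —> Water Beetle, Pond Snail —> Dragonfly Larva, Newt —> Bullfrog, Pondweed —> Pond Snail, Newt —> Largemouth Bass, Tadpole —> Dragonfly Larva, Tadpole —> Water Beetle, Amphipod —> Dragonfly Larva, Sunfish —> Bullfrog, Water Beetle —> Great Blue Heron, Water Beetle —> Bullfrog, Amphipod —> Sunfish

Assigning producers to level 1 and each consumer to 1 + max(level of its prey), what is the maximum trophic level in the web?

4

Producers (level 1): Pondweed.
Pondweed → Pond Snail → Water Beetle → Great Blue Heron gives Great Blue Heron level 4.
No species has a prey at level 4, so no species reaches level 5.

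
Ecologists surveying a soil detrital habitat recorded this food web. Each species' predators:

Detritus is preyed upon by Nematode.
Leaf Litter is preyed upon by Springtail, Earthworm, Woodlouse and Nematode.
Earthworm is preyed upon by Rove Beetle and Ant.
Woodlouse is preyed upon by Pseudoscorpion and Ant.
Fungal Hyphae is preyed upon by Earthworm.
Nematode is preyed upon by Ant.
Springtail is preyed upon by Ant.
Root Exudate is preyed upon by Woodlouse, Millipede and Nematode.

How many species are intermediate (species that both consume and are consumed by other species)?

4

Intermediate species (has both prey and predators): Earthworm, Woodlouse, Nematode, Springtail.
Count: 4.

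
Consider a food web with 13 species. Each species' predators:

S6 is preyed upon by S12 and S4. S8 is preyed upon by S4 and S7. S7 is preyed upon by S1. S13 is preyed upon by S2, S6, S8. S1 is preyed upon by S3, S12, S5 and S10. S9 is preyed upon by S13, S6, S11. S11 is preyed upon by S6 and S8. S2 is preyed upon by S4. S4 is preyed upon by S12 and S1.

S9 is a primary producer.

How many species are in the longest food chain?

One longest chain: S9 → S13 → S8 → S7 → S1 → S5.
It has 6 species and 5 links.

6 species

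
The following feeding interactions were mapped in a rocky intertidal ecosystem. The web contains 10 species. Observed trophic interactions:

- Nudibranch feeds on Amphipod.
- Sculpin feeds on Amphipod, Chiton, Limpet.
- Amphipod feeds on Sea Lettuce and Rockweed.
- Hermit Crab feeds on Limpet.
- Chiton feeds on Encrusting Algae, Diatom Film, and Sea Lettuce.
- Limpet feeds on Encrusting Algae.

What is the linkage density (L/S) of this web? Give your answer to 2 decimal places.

L/S = 1.10

There are L = 11 links among S = 10 species.
L/S = 11/10 = 1.1000 ≈ 1.10.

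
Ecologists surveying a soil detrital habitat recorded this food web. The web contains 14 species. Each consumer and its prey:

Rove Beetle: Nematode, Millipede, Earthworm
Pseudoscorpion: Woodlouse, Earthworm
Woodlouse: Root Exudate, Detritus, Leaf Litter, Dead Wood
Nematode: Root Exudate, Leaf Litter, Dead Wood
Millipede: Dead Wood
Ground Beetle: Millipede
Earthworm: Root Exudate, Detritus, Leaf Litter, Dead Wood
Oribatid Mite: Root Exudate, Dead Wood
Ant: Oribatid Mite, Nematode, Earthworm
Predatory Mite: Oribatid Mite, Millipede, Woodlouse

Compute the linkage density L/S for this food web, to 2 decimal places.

L/S = 1.86

There are L = 26 links among S = 14 species.
L/S = 26/14 = 1.8571 ≈ 1.86.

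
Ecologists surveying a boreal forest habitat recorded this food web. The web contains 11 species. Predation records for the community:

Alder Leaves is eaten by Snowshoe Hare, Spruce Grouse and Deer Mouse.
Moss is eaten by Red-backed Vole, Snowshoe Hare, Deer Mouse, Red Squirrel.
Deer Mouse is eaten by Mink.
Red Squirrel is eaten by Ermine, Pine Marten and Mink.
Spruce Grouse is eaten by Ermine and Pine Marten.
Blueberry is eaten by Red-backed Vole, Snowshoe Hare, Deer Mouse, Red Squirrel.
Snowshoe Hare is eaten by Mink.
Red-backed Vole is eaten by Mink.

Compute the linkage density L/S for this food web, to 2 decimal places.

L/S = 1.73

There are L = 19 links among S = 11 species.
L/S = 19/11 = 1.7273 ≈ 1.73.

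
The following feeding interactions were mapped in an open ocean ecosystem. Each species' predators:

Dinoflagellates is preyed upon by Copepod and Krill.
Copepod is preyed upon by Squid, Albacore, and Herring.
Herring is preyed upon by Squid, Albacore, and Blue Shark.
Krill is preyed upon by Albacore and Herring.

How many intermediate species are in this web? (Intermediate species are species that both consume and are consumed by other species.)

3

Intermediate species (has both prey and predators): Krill, Copepod, Herring.
Count: 3.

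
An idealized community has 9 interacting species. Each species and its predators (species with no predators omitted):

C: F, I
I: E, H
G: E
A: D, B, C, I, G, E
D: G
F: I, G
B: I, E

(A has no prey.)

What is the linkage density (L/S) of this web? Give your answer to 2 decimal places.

There are L = 16 links among S = 9 species.
L/S = 16/9 = 1.7778 ≈ 1.78.

L/S = 1.78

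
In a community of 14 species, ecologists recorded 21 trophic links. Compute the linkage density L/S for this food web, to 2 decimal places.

L/S = 1.50

There are L = 21 links among S = 14 species.
L/S = 21/14 = 1.5000 ≈ 1.50.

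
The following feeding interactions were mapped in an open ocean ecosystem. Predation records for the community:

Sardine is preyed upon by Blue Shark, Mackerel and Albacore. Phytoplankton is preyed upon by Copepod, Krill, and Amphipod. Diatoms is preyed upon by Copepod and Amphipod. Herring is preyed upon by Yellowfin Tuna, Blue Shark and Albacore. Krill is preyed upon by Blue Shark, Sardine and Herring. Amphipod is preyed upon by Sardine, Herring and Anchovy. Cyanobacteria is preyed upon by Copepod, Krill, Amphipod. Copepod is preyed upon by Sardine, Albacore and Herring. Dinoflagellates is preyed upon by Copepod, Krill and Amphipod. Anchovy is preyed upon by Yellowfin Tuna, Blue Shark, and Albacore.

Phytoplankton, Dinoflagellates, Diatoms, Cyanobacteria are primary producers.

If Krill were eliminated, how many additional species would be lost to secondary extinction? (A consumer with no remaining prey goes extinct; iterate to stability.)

0

Remove Krill.
Every predator of it retains at least one other prey: Sardine still has Copepod, Amphipod; Herring still has Copepod, Amphipod; Blue Shark still has Sardine, Herring, Anchovy.
No consumer loses all prey, so no secondary extinctions occur.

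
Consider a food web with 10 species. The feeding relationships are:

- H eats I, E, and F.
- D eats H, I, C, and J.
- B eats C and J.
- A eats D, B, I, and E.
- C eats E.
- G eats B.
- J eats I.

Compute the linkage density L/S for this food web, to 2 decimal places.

There are L = 16 links among S = 10 species.
L/S = 16/10 = 1.6000 ≈ 1.60.

L/S = 1.60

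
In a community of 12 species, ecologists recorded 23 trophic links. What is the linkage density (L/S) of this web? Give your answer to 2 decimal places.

There are L = 23 links among S = 12 species.
L/S = 23/12 = 1.9167 ≈ 1.92.

L/S = 1.92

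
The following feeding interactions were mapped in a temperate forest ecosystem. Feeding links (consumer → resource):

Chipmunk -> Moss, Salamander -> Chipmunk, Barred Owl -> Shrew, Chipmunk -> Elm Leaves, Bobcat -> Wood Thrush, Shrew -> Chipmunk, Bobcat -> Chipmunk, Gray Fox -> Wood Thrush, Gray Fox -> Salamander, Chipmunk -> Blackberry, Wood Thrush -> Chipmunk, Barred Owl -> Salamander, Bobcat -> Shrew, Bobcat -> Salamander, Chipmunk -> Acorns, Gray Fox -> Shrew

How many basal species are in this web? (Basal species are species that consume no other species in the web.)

4

Basal species (no prey listed): Blackberry, Acorns, Moss, Elm Leaves.
Count: 4.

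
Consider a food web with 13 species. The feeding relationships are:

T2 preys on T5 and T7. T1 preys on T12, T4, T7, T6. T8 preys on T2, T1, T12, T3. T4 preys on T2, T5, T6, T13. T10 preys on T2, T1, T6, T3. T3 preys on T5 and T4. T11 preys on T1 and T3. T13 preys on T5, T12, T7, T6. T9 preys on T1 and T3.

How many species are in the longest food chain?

5 species

One longest chain: T5 → T2 → T4 → T3 → T11.
It has 5 species and 4 links.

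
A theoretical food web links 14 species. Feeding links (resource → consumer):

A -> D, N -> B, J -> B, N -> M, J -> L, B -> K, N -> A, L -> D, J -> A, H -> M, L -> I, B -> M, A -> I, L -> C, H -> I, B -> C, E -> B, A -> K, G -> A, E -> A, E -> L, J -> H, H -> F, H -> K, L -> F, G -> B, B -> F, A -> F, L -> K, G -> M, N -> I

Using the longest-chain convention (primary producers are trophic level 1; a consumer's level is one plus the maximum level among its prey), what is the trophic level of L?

Trophic level 2

E is a producer → level 1.
L eats E (level 1); other prey at levels: J 1 → level 2.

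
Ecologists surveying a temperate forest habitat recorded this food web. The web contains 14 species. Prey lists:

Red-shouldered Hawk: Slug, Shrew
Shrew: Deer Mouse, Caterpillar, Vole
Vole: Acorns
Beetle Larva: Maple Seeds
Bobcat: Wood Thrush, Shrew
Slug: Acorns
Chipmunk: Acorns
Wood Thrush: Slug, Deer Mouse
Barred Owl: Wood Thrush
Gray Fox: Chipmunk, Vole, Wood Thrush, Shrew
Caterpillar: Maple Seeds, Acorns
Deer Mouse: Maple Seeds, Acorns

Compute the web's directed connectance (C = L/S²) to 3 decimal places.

The web has S = 14 species and L = 22 feeding links.
C = L / S² = 22 / 196 = 0.1122 ≈ 0.112.

C = 0.112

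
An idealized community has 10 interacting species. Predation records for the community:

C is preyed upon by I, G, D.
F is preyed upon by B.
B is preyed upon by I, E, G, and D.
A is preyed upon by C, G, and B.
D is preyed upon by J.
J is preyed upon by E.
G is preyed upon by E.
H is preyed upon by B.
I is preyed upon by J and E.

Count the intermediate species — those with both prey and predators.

Intermediate species (has both prey and predators): B, C, I, D, G, J.
Count: 6.

6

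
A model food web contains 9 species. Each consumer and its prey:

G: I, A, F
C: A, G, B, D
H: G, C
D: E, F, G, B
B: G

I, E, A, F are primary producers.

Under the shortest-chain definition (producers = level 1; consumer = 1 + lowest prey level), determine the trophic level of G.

Trophic level 2

I is a producer → level 1.
G eats I → level 2.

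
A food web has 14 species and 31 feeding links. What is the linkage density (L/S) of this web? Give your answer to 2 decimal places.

L/S = 2.21

There are L = 31 links among S = 14 species.
L/S = 31/14 = 2.2143 ≈ 2.21.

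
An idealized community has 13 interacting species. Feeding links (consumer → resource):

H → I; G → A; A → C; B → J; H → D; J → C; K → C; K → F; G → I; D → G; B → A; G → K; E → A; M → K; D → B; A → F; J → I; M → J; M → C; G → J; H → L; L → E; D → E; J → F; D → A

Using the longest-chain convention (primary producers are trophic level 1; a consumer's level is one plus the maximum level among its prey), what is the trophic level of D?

F is a producer → level 1.
A eats F (level 1); other prey at levels: C 1 → level 2.
B eats A (level 2); other prey at levels: J 2 → level 3.
D eats B (level 3); other prey at levels: A 2, G 3, E 3 → level 4.

Trophic level 4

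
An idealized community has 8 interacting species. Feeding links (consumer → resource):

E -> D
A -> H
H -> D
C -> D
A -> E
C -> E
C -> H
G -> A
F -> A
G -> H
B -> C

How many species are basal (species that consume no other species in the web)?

Basal species (no prey listed): D.
Count: 1.

1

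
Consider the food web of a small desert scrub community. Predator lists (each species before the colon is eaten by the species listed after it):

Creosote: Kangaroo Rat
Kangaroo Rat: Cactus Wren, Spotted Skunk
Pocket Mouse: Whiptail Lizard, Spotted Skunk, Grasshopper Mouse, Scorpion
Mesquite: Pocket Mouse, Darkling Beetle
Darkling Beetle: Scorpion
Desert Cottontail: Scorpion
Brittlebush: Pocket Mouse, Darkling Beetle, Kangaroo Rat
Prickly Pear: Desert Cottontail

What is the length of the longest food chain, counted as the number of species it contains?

3 species

One longest chain: Mesquite → Pocket Mouse → Whiptail Lizard.
It has 3 species and 2 links.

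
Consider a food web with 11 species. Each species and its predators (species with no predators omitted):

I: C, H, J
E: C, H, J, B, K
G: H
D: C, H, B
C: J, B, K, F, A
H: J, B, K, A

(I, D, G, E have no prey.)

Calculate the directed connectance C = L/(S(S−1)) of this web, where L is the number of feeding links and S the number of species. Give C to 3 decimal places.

C = 0.191

The web has S = 11 species and L = 21 feeding links.
C = L / (S(S−1)) = 21 / 110 = 0.1909 ≈ 0.191.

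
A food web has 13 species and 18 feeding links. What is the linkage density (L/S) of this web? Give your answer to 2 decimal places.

There are L = 18 links among S = 13 species.
L/S = 18/13 = 1.3846 ≈ 1.38.

L/S = 1.38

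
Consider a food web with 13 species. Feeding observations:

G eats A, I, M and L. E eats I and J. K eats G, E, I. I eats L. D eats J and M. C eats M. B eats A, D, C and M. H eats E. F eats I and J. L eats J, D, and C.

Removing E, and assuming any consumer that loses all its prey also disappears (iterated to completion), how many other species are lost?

Remove E.
Round 1: H (all prey gone) → extinct.
No further losses. Total secondary extinctions: 1.

1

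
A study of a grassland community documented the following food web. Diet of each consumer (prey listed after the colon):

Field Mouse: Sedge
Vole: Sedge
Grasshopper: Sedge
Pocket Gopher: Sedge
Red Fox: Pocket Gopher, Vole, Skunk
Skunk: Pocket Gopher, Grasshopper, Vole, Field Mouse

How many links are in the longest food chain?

3 links

One longest chain: Sedge → Pocket Gopher → Skunk → Red Fox.
It has 4 species and 3 links.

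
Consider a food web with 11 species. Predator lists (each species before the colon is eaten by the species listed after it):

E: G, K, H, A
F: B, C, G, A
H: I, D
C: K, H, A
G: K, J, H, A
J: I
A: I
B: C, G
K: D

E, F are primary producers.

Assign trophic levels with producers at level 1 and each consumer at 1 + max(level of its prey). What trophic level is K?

F is a producer → level 1.
B eats F → level 2.
C eats B (level 2); other prey at levels: F 1 → level 3.
K eats C (level 3); other prey at levels: E 1, G 3 → level 4.

Trophic level 4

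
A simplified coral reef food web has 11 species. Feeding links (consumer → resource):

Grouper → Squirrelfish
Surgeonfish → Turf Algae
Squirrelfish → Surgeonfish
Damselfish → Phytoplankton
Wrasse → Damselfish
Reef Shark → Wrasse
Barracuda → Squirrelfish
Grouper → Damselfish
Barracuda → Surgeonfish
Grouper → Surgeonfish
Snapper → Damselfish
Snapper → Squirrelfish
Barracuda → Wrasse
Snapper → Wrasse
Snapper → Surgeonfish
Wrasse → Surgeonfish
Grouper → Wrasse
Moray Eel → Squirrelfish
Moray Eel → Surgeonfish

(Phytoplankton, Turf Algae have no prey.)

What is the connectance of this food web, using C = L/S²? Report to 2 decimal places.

C = 0.16

The web has S = 11 species and L = 19 feeding links.
C = L / S² = 19 / 121 = 0.1570 ≈ 0.16.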